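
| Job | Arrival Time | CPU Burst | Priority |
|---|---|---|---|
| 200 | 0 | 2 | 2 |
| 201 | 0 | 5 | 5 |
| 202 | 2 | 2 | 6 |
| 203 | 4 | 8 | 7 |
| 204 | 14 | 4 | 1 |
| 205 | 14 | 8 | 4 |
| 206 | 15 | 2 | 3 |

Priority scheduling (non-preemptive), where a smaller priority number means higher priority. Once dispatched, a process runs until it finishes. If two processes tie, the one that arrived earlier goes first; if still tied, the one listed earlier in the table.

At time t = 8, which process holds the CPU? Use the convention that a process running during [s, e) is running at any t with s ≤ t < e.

202

Gantt: | 200 0-2 | 201 2-7 | 202 7-9 | 203 9-17 | 204 17-21 | 206 21-23 | 205 23-31 |
Completion: 200=2  201=7  202=9  203=17  204=21  205=31  206=23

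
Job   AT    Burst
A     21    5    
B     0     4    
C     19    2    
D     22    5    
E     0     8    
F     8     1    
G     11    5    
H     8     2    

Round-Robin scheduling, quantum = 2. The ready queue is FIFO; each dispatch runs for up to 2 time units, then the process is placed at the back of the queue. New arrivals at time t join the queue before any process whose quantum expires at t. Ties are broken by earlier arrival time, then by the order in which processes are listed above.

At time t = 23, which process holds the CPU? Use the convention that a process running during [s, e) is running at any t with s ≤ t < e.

Gantt: | B 0-2 | E 2-4 | B 4-6 | E 6-8 | F 8-9 | H 9-11 | E 11-13 | G 13-15 | E 15-17 | G 17-19 | C 19-21 | G 21-22 | A 22-24 | D 24-26 | A 26-28 | D 28-30 | A 30-31 | D 31-32 |
Completion: A=31  B=6  C=21  D=32  E=17  F=9  G=22  H=11

A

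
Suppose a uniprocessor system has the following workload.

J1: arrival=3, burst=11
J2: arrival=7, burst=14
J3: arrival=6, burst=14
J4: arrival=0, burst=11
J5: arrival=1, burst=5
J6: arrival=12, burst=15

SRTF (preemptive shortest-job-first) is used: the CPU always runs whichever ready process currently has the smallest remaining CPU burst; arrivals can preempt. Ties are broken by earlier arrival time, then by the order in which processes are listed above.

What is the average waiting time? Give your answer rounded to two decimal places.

19.33

Gantt: | J4 0-1 | J5 1-6 | J4 6-16 | J1 16-27 | J3 27-41 | J2 41-55 | J6 55-70 |
Completion: J1=27  J2=55  J3=41  J4=16  J5=6  J6=70
Turnaround (C−A): J1=24  J2=48  J3=35  J4=16  J5=5  J6=58
Waiting times: J1=13, J2=34, J3=21, J4=5, J5=0, J6=43
Average waiting = (13+34+21+5+0+43) / 6 = 116/6 = 19.33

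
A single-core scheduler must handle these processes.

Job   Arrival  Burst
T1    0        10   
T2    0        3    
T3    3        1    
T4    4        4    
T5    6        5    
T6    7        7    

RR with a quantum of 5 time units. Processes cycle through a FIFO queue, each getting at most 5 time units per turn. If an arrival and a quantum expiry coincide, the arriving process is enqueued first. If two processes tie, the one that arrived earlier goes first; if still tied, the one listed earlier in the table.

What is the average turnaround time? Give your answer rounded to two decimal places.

13.50

Timeline: | T1 0-5 | T2 5-8 | T3 8-9 | T4 9-13 | T1 13-18 | T5 18-23 | T6 23-30 |
Completion: T1=18  T2=8  T3=9  T4=13  T5=23  T6=30
Turnaround times: T1=18, T2=8, T3=6, T4=9, T5=17, T6=23
Average turnaround = (18+8+6+9+17+23) / 6 = 81/6 = 13.50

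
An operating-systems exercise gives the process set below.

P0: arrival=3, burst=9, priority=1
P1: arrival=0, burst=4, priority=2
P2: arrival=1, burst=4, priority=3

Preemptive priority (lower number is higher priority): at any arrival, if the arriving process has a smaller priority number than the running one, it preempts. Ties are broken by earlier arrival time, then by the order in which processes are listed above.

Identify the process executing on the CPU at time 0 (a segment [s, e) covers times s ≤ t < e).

Gantt: | P1 0-3 | P0 3-12 | P1 12-13 | P2 13-17 |
Completion: P0=12  P1=13  P2=17

P1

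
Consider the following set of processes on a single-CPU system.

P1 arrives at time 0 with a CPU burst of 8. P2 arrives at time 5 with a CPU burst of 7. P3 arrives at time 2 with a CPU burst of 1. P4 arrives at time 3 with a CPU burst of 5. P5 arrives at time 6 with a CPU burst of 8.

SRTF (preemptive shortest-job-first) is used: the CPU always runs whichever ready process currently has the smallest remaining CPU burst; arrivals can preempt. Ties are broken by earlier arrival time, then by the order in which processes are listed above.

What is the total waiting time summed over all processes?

30

Schedule: | P1 0-2 | P3 2-3 | P4 3-8 | P1 8-14 | P2 14-21 | P5 21-29 |
Completion: P1=14  P2=21  P3=3  P4=8  P5=29
Waiting = turnaround − burst: P1=6, P2=9, P3=0, P4=0, P5=15
Total waiting = 6 + 9 + 0 + 0 + 15 = 30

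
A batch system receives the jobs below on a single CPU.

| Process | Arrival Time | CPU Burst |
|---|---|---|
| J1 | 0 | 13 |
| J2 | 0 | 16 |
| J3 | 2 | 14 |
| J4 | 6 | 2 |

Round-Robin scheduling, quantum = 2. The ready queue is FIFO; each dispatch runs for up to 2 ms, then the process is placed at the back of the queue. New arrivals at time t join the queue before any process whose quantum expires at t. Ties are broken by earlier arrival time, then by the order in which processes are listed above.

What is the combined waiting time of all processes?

86

Schedule: | J1 0-2 | J2 2-4 | J3 4-6 | J1 6-8 | J2 8-10 | J4 10-12 | J3 12-14 | J1 14-16 | J2 16-18 | J3 18-20 | J1 20-22 | J2 22-24 | J3 24-26 | J1 26-28 | J2 28-30 | J3 30-32 | J1 32-34 | J2 34-36 | J3 36-38 | J1 38-39 | J2 39-41 | J3 41-43 | J2 43-45 |
Completion: J1=39  J2=45  J3=43  J4=12
Turnaround (C−A): J1=39  J2=45  J3=41  J4=6
Waiting = turnaround − burst: J1=26, J2=29, J3=27, J4=4
Total waiting = 26 + 29 + 27 + 4 = 86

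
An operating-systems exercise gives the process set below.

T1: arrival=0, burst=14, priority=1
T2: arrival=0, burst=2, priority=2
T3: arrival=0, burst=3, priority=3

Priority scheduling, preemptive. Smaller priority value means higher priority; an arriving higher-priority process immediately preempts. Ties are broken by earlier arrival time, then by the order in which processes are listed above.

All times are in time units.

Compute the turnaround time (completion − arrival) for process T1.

14

Schedule: | T1 0-14 | T2 14-16 | T3 16-19 |
Completion: T1=14  T2=16  T3=19
Turnaround (C−A): T1=14  T2=16  T3=19
Turnaround(T1) = completion − arrival = 14 − 0 = 14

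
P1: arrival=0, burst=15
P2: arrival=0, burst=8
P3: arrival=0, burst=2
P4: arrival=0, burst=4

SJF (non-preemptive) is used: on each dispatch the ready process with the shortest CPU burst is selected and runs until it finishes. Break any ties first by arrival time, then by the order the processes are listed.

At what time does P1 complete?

Gantt: | P3 0-2 | P4 2-6 | P2 6-14 | P1 14-29 |
Completion: P1=29  P2=14  P3=2  P4=6
Turnaround (C−A): P1=29  P2=14  P3=2  P4=6

29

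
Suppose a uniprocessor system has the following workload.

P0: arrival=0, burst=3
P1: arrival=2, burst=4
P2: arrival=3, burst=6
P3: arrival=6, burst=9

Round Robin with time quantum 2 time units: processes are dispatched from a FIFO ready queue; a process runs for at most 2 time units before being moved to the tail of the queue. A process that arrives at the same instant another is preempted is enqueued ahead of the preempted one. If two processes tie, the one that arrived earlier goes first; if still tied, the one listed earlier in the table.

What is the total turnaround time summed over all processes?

Schedule: | P0 0-2 | P1 2-4 | P0 4-5 | P2 5-7 | P1 7-9 | P3 9-11 | P2 11-13 | P3 13-15 | P2 15-17 | P3 17-22 |
Completion: P0=5  P1=9  P2=17  P3=22
Turnaround = completion − arrival: P0=5, P1=7, P2=14, P3=16
Total turnaround = 5 + 7 + 14 + 16 = 42

42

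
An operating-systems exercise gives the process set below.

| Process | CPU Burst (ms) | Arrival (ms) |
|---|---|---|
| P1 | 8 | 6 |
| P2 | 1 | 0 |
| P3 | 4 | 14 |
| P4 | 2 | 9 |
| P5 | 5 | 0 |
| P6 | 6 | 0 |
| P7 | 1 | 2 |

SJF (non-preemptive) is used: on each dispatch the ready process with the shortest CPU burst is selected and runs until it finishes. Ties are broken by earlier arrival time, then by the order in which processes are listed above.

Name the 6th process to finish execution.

Gantt: | P2 0-1 | P5 1-6 | P7 6-7 | P6 7-13 | P4 13-15 | P3 15-19 | P1 19-27 |
Completion: P1=27  P2=1  P3=19  P4=15  P5=6  P6=13  P7=7
Finish order: P2 → P5 → P7 → P6 → P4 → P3 → P1

P3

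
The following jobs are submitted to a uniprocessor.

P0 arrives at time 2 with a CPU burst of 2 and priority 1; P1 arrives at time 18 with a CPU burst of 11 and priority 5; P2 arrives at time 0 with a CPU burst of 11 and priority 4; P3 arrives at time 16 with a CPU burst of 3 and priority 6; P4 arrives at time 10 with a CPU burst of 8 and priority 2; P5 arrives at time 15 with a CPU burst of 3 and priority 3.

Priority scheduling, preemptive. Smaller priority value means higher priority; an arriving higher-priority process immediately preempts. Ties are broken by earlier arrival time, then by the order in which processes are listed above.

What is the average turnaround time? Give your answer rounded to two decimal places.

13.17

Gantt: | P2 0-2 | P0 2-4 | P2 4-10 | P4 10-18 | P5 18-21 | P2 21-24 | P1 24-35 | P3 35-38 |
Completion: P0=4  P1=35  P2=24  P3=38  P4=18  P5=21
Turnaround (C−A): P0=2  P1=17  P2=24  P3=22  P4=8  P5=6
Turnaround times: P0=2, P1=17, P2=24, P3=22, P4=8, P5=6
Average turnaround = (2+17+24+22+8+6) / 6 = 79/6 = 13.17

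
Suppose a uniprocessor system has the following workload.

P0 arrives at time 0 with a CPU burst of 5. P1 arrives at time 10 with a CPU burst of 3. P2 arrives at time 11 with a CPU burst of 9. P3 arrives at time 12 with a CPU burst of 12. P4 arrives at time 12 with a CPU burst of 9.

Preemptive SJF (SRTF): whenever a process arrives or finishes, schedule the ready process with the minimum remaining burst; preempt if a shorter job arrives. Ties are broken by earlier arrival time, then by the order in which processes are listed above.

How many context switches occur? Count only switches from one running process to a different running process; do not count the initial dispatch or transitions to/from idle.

Gantt: | P0 0-5 | idle 5-10 | P1 10-13 | P2 13-22 | P4 22-31 | P3 31-43 |
Completion: P0=5  P1=13  P2=22  P3=43  P4=31
Turnaround (C−A): P0=5  P1=3  P2=11  P3=31  P4=19

3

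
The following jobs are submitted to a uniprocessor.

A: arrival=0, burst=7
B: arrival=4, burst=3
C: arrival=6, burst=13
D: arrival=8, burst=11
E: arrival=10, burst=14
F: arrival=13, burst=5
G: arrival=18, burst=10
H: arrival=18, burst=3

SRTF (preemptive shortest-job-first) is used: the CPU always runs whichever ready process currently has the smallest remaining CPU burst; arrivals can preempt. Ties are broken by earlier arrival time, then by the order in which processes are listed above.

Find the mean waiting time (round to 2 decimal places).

Timeline: | A 0-7 | B 7-10 | D 10-13 | F 13-18 | H 18-21 | D 21-29 | G 29-39 | C 39-52 | E 52-66 |
Completion: A=7  B=10  C=52  D=29  E=66  F=18  G=39  H=21
Waiting times: A=0, B=3, C=33, D=10, E=42, F=0, G=11, H=0
Average waiting = (0+3+33+10+42+0+11+0) / 8 = 99/8 = 12.38

12.38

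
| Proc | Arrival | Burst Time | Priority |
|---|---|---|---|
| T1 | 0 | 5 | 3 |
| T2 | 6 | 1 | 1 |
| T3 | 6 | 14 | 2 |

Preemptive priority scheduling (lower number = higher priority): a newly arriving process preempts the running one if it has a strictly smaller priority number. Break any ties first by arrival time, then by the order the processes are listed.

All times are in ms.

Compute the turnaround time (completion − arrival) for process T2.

Gantt: | T1 0-5 | idle 5-6 | T2 6-7 | T3 7-21 |
Completion: T1=5  T2=7  T3=21
Turnaround(T2) = completion − arrival = 7 − 6 = 1

1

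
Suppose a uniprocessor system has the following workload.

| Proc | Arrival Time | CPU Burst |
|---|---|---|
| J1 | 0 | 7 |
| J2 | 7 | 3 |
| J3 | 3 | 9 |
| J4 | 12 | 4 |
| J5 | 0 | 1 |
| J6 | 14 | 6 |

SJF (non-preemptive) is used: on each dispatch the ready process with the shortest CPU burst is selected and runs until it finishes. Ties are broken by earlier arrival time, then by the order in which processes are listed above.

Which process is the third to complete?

J2

Gantt: | J5 0-1 | J1 1-8 | J2 8-11 | J3 11-20 | J4 20-24 | J6 24-30 |
Completion: J1=8  J2=11  J3=20  J4=24  J5=1  J6=30
Turnaround (C−A): J1=8  J2=4  J3=17  J4=12  J5=1  J6=16
Finish order: J5 → J1 → J2 → J3 → J4 → J6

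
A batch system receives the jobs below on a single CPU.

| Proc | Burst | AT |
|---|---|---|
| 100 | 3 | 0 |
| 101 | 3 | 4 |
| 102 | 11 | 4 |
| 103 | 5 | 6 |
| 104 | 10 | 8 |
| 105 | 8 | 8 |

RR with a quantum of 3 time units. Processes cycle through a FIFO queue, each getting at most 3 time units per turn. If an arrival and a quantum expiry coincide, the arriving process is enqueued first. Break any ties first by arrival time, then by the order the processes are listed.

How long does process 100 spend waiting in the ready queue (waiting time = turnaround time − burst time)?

Schedule: | 100 0-3 | idle 3-4 | 101 4-7 | 102 7-10 | 103 10-13 | 104 13-16 | 105 16-19 | 102 19-22 | 103 22-24 | 104 24-27 | 105 27-30 | 102 30-33 | 104 33-36 | 105 36-38 | 102 38-40 | 104 40-41 |
Completion: 100=3  101=7  102=40  103=24  104=41  105=38
Turnaround (C−A): 100=3  101=3  102=36  103=18  104=33  105=30
Waiting(100) = turnaround − burst = 3 − 3 = 0

0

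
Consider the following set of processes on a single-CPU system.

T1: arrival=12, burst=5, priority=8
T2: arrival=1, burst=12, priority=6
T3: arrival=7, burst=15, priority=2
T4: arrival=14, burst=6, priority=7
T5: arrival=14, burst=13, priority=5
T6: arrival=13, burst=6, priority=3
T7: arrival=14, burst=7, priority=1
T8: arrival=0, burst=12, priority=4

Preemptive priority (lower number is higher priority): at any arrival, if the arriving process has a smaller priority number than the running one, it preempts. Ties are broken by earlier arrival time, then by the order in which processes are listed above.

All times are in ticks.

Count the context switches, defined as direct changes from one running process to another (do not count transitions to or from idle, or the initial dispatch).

9

Gantt: | T8 0-7 | T3 7-14 | T7 14-21 | T3 21-29 | T6 29-35 | T8 35-40 | T5 40-53 | T2 53-65 | T4 65-71 | T1 71-76 |
Completion: T1=76  T2=65  T3=29  T4=71  T5=53  T6=35  T7=21  T8=40
Turnaround (C−A): T1=64  T2=64  T3=22  T4=57  T5=39  T6=22  T7=7  T8=40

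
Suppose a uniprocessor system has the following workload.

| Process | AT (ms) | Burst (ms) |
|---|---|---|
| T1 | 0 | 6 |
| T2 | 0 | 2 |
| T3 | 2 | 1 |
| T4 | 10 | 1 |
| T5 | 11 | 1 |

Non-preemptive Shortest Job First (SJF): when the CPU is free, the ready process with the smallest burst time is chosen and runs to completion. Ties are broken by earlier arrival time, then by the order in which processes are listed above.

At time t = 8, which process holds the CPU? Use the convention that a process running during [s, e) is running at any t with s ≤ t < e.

T1

Gantt: | T2 0-2 | T3 2-3 | T1 3-9 | idle 9-10 | T4 10-11 | T5 11-12 |
Completion: T1=9  T2=2  T3=3  T4=11  T5=12
Turnaround (C−A): T1=9  T2=2  T3=1  T4=1  T5=1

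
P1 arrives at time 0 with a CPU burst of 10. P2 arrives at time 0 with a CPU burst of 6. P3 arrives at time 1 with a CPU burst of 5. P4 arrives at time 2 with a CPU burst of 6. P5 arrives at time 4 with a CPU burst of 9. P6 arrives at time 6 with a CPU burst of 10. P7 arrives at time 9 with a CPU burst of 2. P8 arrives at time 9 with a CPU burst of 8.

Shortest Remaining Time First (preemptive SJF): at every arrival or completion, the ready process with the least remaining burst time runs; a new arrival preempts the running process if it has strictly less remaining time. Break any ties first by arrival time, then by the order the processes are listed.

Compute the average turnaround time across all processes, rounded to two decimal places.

Gantt: | P2 0-6 | P3 6-11 | P7 11-13 | P4 13-19 | P8 19-27 | P5 27-36 | P1 36-46 | P6 46-56 |
Completion: P1=46  P2=6  P3=11  P4=19  P5=36  P6=56  P7=13  P8=27
Turnaround (C−A): P1=46  P2=6  P3=10  P4=17  P5=32  P6=50  P7=4  P8=18
Turnaround times: P1=46, P2=6, P3=10, P4=17, P5=32, P6=50, P7=4, P8=18
Average turnaround = (46+6+10+17+32+50+4+18) / 8 = 183/8 = 22.88

22.88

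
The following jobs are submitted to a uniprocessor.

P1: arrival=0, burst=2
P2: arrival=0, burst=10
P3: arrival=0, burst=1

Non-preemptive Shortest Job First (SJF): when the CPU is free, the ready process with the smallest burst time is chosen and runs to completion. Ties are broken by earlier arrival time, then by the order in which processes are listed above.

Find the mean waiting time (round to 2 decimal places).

1.33

Timeline: | P3 0-1 | P1 1-3 | P2 3-13 |
Completion: P1=3  P2=13  P3=1
Turnaround (C−A): P1=3  P2=13  P3=1
Waiting times: P1=1, P2=3, P3=0
Average waiting = (1+3+0) / 3 = 4/3 = 1.33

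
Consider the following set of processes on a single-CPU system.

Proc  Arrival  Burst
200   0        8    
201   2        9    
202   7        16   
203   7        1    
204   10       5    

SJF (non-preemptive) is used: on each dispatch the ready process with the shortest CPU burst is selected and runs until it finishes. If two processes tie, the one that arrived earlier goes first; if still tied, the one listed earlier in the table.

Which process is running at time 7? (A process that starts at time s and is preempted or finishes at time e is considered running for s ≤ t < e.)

Gantt: | 200 0-8 | 203 8-9 | 201 9-18 | 204 18-23 | 202 23-39 |
Completion: 200=8  201=18  202=39  203=9  204=23
Turnaround (C−A): 200=8  201=16  202=32  203=2  204=13

200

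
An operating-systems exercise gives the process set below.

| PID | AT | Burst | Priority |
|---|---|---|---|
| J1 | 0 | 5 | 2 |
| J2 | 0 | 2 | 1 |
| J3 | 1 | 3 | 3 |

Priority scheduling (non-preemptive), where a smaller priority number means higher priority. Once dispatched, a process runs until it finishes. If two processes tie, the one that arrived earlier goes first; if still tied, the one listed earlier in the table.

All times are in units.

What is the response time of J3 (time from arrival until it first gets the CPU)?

Timeline: | J2 0-2 | J1 2-7 | J3 7-10 |
Completion: J1=7  J2=2  J3=10
Response(J3) = first start − arrival = 7 − 1 = 6

6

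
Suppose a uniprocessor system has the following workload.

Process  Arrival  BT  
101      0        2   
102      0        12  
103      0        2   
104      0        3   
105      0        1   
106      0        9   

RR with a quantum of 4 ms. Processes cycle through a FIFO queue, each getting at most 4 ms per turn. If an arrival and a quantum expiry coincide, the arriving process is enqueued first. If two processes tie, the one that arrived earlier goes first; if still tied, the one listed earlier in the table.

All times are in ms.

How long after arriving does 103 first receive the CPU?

6

Gantt: | 101 0-2 | 102 2-6 | 103 6-8 | 104 8-11 | 105 11-12 | 106 12-16 | 102 16-20 | 106 20-24 | 102 24-28 | 106 28-29 |
Completion: 101=2  102=28  103=8  104=11  105=12  106=29
Turnaround (C−A): 101=2  102=28  103=8  104=11  105=12  106=29
Response(103) = first start − arrival = 6 − 0 = 6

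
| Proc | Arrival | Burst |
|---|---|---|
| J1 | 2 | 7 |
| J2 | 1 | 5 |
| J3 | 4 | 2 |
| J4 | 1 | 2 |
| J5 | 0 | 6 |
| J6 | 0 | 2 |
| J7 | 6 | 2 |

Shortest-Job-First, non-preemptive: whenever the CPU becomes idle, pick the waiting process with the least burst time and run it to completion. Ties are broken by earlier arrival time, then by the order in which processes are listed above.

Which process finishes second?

J4

Schedule: | J6 0-2 | J4 2-4 | J3 4-6 | J7 6-8 | J2 8-13 | J5 13-19 | J1 19-26 |
Completion: J1=26  J2=13  J3=6  J4=4  J5=19  J6=2  J7=8
Turnaround (C−A): J1=24  J2=12  J3=2  J4=3  J5=19  J6=2  J7=2
Finish order: J6 → J4 → J3 → J7 → J2 → J5 → J1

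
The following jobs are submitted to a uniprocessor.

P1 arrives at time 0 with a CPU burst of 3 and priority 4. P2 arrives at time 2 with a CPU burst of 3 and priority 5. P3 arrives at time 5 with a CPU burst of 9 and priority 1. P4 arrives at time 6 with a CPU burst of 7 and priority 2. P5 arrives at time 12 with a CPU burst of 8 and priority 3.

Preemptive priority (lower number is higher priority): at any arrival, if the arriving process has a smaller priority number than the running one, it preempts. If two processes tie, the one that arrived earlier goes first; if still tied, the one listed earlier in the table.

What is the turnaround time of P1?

3

Timeline: | P1 0-3 | P2 3-5 | P3 5-14 | P4 14-21 | P5 21-29 | P2 29-30 |
Completion: P1=3  P2=30  P3=14  P4=21  P5=29
Turnaround (C−A): P1=3  P2=28  P3=9  P4=15  P5=17
Turnaround(P1) = completion − arrival = 3 − 0 = 3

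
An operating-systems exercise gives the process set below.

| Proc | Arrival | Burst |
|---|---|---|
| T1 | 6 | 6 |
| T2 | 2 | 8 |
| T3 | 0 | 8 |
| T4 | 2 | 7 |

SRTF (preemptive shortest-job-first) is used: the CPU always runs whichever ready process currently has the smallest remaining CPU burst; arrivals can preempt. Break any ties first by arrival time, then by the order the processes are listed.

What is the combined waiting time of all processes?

33

Schedule: | T3 0-8 | T1 8-14 | T4 14-21 | T2 21-29 |
Completion: T1=14  T2=29  T3=8  T4=21
Turnaround (C−A): T1=8  T2=27  T3=8  T4=19
Waiting = turnaround − burst: T1=2, T2=19, T3=0, T4=12
Total waiting = 2 + 19 + 0 + 12 = 33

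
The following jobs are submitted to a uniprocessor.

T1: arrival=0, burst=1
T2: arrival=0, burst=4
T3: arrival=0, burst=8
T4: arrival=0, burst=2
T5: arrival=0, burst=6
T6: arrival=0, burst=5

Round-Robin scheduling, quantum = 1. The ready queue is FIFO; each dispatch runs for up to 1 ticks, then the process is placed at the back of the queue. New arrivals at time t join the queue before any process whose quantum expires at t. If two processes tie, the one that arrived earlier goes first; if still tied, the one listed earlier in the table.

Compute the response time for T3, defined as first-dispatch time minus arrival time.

2

Schedule: | T1 0-1 | T2 1-2 | T3 2-3 | T4 3-4 | T5 4-5 | T6 5-6 | T2 6-7 | T3 7-8 | T4 8-9 | T5 9-10 | T6 10-11 | T2 11-12 | T3 12-13 | T5 13-14 | T6 14-15 | T2 15-16 | T3 16-17 | T5 17-18 | T6 18-19 | T3 19-20 | T5 20-21 | T6 21-22 | T3 22-23 | T5 23-24 | T3 24-26 |
Completion: T1=1  T2=16  T3=26  T4=9  T5=24  T6=22
Turnaround (C−A): T1=1  T2=16  T3=26  T4=9  T5=24  T6=22
Response(T3) = first start − arrival = 2 − 0 = 2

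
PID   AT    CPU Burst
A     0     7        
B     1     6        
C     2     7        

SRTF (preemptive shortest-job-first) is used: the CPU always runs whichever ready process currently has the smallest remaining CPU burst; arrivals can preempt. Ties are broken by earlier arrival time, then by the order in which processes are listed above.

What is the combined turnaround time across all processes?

37

Timeline: | A 0-7 | B 7-13 | C 13-20 |
Completion: A=7  B=13  C=20
Turnaround = completion − arrival: A=7, B=12, C=18
Total turnaround = 7 + 12 + 18 = 37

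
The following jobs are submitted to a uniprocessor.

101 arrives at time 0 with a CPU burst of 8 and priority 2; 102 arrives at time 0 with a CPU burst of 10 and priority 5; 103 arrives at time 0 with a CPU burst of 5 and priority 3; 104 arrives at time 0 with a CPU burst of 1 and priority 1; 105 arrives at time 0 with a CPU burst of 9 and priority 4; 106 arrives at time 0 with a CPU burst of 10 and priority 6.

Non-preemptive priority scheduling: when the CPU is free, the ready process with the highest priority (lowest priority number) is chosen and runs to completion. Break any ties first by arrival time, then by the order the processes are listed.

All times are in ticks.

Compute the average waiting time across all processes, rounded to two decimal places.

13.33

Schedule: | 104 0-1 | 101 1-9 | 103 9-14 | 105 14-23 | 102 23-33 | 106 33-43 |
Completion: 101=9  102=33  103=14  104=1  105=23  106=43
Turnaround (C−A): 101=9  102=33  103=14  104=1  105=23  106=43
Waiting times: 101=1, 102=23, 103=9, 104=0, 105=14, 106=33
Average waiting = (1+23+9+0+14+33) / 6 = 80/6 = 13.33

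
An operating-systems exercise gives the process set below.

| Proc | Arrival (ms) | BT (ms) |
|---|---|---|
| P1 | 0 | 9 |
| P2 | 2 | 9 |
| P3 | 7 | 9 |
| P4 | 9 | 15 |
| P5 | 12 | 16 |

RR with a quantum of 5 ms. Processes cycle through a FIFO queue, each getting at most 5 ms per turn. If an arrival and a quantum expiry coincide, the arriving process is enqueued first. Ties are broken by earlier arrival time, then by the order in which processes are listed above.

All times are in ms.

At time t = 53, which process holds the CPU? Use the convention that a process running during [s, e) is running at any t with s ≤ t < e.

P5

Gantt: | P1 0-5 | P2 5-10 | P1 10-14 | P3 14-19 | P4 19-24 | P2 24-28 | P5 28-33 | P3 33-37 | P4 37-42 | P5 42-47 | P4 47-52 | P5 52-58 |
Completion: P1=14  P2=28  P3=37  P4=52  P5=58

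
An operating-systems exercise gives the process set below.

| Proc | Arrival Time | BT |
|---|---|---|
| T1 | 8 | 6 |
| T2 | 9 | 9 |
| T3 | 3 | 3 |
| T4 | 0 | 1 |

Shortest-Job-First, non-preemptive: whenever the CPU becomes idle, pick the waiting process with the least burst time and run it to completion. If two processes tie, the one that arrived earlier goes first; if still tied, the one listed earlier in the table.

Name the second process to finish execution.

Timeline: | T4 0-1 | idle 1-3 | T3 3-6 | idle 6-8 | T1 8-14 | T2 14-23 |
Completion: T1=14  T2=23  T3=6  T4=1
Turnaround (C−A): T1=6  T2=14  T3=3  T4=1
Finish order: T4 → T3 → T1 → T2

T3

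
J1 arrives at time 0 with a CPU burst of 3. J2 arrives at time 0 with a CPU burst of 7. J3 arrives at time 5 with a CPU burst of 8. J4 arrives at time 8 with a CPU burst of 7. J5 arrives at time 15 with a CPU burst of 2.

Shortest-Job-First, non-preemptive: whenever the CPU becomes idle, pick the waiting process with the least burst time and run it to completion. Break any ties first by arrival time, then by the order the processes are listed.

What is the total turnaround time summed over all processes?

Gantt: | J1 0-3 | J2 3-10 | J4 10-17 | J5 17-19 | J3 19-27 |
Completion: J1=3  J2=10  J3=27  J4=17  J5=19
Turnaround (C−A): J1=3  J2=10  J3=22  J4=9  J5=4
Turnaround = completion − arrival: J1=3, J2=10, J3=22, J4=9, J5=4
Total turnaround = 3 + 10 + 22 + 9 + 4 = 48

48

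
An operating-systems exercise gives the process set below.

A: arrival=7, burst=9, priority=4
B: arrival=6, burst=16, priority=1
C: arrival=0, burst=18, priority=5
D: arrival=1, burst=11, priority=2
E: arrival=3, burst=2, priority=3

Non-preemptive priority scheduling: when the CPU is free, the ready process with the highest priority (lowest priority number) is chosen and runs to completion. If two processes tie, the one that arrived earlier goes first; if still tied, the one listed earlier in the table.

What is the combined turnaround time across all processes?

183

Timeline: | C 0-18 | B 18-34 | D 34-45 | E 45-47 | A 47-56 |
Completion: A=56  B=34  C=18  D=45  E=47
Turnaround (C−A): A=49  B=28  C=18  D=44  E=44
Turnaround = completion − arrival: A=49, B=28, C=18, D=44, E=44
Total turnaround = 49 + 28 + 18 + 44 + 44 = 183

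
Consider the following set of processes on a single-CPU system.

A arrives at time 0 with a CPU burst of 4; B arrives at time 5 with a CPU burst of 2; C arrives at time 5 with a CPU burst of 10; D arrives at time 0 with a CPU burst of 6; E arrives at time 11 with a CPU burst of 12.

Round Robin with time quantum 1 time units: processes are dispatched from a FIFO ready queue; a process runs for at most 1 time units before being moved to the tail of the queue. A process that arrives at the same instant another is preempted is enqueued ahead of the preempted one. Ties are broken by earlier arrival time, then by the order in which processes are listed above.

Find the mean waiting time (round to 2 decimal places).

Timeline: | A 0-1 | D 1-2 | A 2-3 | D 3-4 | A 4-5 | D 5-6 | B 6-7 | C 7-8 | A 8-9 | D 9-10 | B 10-11 | C 11-12 | D 12-13 | E 13-14 | C 14-15 | D 15-16 | E 16-17 | C 17-18 | E 18-19 | C 19-20 | E 20-21 | C 21-22 | E 22-23 | C 23-24 | E 24-25 | C 25-26 | E 26-27 | C 27-28 | E 28-29 | C 29-30 | E 30-34 |
Completion: A=9  B=11  C=30  D=16  E=34
Turnaround (C−A): A=9  B=6  C=25  D=16  E=23
Waiting times: A=5, B=4, C=15, D=10, E=11
Average waiting = (5+4+15+10+11) / 5 = 45/5 = 9.00

9.00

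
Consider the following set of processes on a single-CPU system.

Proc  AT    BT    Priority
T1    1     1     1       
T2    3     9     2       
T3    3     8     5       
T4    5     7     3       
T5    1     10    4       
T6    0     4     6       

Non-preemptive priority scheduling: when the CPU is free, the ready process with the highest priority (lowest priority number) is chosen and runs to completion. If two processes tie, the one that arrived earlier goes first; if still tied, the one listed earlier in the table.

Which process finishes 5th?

Timeline: | T6 0-4 | T1 4-5 | T2 5-14 | T4 14-21 | T5 21-31 | T3 31-39 |
Completion: T1=5  T2=14  T3=39  T4=21  T5=31  T6=4
Finish order: T6 → T1 → T2 → T4 → T5 → T3

T5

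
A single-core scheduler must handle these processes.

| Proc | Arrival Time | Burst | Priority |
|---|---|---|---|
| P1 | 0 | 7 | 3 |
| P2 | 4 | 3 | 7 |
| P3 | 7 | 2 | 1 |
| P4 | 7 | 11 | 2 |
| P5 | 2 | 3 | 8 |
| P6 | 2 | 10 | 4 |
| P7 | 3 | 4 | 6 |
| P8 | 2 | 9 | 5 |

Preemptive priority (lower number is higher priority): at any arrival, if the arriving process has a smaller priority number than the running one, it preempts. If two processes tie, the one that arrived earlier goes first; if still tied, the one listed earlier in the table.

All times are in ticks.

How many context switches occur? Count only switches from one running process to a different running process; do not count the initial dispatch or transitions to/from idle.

Schedule: | P1 0-7 | P3 7-9 | P4 9-20 | P6 20-30 | P8 30-39 | P7 39-43 | P2 43-46 | P5 46-49 |
Completion: P1=7  P2=46  P3=9  P4=20  P5=49  P6=30  P7=43  P8=39

7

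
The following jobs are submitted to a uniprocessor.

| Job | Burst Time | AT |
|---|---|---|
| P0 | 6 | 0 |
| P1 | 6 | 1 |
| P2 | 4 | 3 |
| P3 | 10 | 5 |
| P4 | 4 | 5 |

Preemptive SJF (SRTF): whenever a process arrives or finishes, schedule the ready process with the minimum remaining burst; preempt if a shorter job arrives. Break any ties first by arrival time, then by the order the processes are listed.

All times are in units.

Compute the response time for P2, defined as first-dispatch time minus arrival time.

3

Schedule: | P0 0-6 | P2 6-10 | P4 10-14 | P1 14-20 | P3 20-30 |
Completion: P0=6  P1=20  P2=10  P3=30  P4=14
Response(P2) = first start − arrival = 6 − 3 = 3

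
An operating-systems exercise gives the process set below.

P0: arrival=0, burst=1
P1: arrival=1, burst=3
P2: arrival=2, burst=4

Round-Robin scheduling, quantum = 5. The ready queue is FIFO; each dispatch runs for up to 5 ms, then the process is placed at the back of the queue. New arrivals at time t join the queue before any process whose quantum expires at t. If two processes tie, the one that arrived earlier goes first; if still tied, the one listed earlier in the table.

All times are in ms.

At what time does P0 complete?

1

Gantt: | P0 0-1 | P1 1-4 | P2 4-8 |
Completion: P0=1  P1=4  P2=8
Turnaround (C−A): P0=1  P1=3  P2=6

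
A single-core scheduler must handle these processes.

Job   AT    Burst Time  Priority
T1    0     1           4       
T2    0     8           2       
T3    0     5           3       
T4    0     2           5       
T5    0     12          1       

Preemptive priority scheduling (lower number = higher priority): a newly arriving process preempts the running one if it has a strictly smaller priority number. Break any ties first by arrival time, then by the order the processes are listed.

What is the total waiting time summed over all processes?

83

Schedule: | T5 0-12 | T2 12-20 | T3 20-25 | T1 25-26 | T4 26-28 |
Completion: T1=26  T2=20  T3=25  T4=28  T5=12
Waiting = turnaround − burst: T1=25, T2=12, T3=20, T4=26, T5=0
Total waiting = 25 + 12 + 20 + 26 + 0 = 83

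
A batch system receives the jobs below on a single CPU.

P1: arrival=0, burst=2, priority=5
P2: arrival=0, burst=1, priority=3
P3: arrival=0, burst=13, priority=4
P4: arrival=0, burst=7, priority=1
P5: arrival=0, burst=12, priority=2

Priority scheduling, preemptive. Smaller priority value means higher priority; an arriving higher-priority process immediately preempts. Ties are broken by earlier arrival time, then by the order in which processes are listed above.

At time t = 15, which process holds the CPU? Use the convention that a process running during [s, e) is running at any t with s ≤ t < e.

Timeline: | P4 0-7 | P5 7-19 | P2 19-20 | P3 20-33 | P1 33-35 |
Completion: P1=35  P2=20  P3=33  P4=7  P5=19
Turnaround (C−A): P1=35  P2=20  P3=33  P4=7  P5=19

P5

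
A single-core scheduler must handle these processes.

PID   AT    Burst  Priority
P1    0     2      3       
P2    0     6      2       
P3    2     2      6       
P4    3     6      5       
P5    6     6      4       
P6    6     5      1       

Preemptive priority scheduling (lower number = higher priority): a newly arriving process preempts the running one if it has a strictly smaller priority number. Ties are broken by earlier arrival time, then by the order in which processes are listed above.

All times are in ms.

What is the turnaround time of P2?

6

Schedule: | P2 0-6 | P6 6-11 | P1 11-13 | P5 13-19 | P4 19-25 | P3 25-27 |
Completion: P1=13  P2=6  P3=27  P4=25  P5=19  P6=11
Turnaround (C−A): P1=13  P2=6  P3=25  P4=22  P5=13  P6=5
Turnaround(P2) = completion − arrival = 6 − 0 = 6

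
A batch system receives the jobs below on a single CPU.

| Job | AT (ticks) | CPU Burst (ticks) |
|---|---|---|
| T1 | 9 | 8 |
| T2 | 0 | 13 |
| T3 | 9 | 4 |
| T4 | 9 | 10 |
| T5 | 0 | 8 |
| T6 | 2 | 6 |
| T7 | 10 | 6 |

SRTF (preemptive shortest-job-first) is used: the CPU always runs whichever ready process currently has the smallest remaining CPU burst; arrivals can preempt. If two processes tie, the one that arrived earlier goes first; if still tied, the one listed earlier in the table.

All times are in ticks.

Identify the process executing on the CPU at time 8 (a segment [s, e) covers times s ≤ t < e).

Schedule: | T5 0-8 | T6 8-9 | T3 9-13 | T6 13-18 | T7 18-24 | T1 24-32 | T4 32-42 | T2 42-55 |
Completion: T1=32  T2=55  T3=13  T4=42  T5=8  T6=18  T7=24
Turnaround (C−A): T1=23  T2=55  T3=4  T4=33  T5=8  T6=16  T7=14

T6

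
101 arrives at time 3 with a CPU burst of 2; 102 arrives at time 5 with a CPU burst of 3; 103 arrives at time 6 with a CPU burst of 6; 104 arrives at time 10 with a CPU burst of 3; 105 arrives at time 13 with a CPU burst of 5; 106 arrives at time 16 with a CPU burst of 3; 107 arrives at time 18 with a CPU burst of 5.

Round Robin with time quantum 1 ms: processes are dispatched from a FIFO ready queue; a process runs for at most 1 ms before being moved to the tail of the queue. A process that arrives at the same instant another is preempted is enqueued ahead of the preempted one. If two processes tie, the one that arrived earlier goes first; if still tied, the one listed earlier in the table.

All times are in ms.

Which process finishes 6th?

105

Schedule: | idle 0-3 | 101 3-5 | 102 5-6 | 103 6-7 | 102 7-8 | 103 8-9 | 102 9-10 | 103 10-11 | 104 11-12 | 103 12-13 | 104 13-14 | 105 14-15 | 103 15-16 | 104 16-17 | 105 17-18 | 106 18-19 | 103 19-20 | 107 20-21 | 105 21-22 | 106 22-23 | 107 23-24 | 105 24-25 | 106 25-26 | 107 26-27 | 105 27-28 | 107 28-30 |
Completion: 101=5  102=10  103=20  104=17  105=28  106=26  107=30
Turnaround (C−A): 101=2  102=5  103=14  104=7  105=15  106=10  107=12
Finish order: 101 → 102 → 104 → 103 → 106 → 105 → 107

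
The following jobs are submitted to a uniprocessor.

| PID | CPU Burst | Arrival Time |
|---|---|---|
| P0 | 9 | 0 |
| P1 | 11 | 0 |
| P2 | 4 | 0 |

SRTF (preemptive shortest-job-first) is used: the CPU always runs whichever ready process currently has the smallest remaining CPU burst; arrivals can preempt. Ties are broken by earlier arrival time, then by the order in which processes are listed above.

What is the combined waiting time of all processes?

Timeline: | P2 0-4 | P0 4-13 | P1 13-24 |
Completion: P0=13  P1=24  P2=4
Turnaround (C−A): P0=13  P1=24  P2=4
Waiting = turnaround − burst: P0=4, P1=13, P2=0
Total waiting = 4 + 13 + 0 = 17

17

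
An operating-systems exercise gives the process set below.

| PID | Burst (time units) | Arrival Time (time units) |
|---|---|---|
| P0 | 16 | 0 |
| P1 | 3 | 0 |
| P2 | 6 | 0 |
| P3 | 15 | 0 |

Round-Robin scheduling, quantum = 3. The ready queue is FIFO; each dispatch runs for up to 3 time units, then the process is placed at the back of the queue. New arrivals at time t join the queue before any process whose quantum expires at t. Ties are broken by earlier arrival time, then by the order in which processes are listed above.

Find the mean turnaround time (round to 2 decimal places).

Schedule: | P0 0-3 | P1 3-6 | P2 6-9 | P3 9-12 | P0 12-15 | P2 15-18 | P3 18-21 | P0 21-24 | P3 24-27 | P0 27-30 | P3 30-33 | P0 33-36 | P3 36-39 | P0 39-40 |
Completion: P0=40  P1=6  P2=18  P3=39
Turnaround (C−A): P0=40  P1=6  P2=18  P3=39
Turnaround times: P0=40, P1=6, P2=18, P3=39
Average turnaround = (40+6+18+39) / 4 = 103/4 = 25.75

25.75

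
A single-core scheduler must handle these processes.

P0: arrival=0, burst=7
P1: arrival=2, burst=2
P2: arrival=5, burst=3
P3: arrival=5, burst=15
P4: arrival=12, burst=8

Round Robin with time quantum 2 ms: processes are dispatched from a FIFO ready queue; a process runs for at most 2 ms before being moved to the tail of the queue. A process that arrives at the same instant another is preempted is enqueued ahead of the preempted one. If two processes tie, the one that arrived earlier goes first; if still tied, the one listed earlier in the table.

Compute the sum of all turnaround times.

Timeline: | P0 0-2 | P1 2-4 | P0 4-6 | P2 6-8 | P3 8-10 | P0 10-12 | P2 12-13 | P3 13-15 | P4 15-17 | P0 17-18 | P3 18-20 | P4 20-22 | P3 22-24 | P4 24-26 | P3 26-28 | P4 28-30 | P3 30-35 |
Completion: P0=18  P1=4  P2=13  P3=35  P4=30
Turnaround (C−A): P0=18  P1=2  P2=8  P3=30  P4=18
Turnaround = completion − arrival: P0=18, P1=2, P2=8, P3=30, P4=18
Total turnaround = 18 + 2 + 8 + 30 + 18 = 76

76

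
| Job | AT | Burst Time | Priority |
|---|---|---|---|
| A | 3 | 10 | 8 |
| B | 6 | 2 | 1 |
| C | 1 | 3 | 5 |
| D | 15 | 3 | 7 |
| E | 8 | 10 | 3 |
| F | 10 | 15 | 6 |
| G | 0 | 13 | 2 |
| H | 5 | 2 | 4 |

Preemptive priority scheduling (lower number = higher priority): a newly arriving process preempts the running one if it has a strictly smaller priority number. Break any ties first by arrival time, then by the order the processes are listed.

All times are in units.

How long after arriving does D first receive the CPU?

30

Schedule: | G 0-6 | B 6-8 | G 8-15 | E 15-25 | H 25-27 | C 27-30 | F 30-45 | D 45-48 | A 48-58 |
Completion: A=58  B=8  C=30  D=48  E=25  F=45  G=15  H=27
Response(D) = first start − arrival = 45 − 15 = 30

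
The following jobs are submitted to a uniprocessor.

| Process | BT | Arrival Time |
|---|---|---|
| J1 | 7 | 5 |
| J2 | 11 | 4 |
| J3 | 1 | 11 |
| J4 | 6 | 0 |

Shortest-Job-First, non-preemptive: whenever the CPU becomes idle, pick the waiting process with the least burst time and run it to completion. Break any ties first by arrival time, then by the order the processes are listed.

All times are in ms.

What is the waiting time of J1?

Schedule: | J4 0-6 | J1 6-13 | J3 13-14 | J2 14-25 |
Completion: J1=13  J2=25  J3=14  J4=6
Turnaround (C−A): J1=8  J2=21  J3=3  J4=6
Waiting(J1) = turnaround − burst = 8 − 7 = 1

1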